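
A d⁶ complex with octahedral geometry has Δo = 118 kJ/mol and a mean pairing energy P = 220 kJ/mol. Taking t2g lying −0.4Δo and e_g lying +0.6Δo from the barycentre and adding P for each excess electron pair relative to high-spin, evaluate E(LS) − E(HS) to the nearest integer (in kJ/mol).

204

High-spin d⁶ fills as t2g^4 e_g^2 with CFSE 4(−0.4) + 2(+0.6) = -0.4Δo = -47 kJ/mol.
For low-spin the configuration is t2g^6 e_g^0: orbital energy -2.4 × 118 = -283 kJ/mol, and 2 additional pairs relative to high-spin add 440 kJ/mol, giving 157 kJ/mol.
Thus E(LS) − E(HS) = 204 kJ/mol.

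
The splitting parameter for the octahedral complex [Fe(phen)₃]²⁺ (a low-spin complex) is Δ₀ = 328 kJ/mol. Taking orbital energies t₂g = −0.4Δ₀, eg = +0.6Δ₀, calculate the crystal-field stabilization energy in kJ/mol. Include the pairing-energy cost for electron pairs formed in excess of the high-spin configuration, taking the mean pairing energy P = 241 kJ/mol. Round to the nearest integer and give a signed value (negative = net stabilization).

-305

phen is neutral, so the +2 overall charge sits on Fe: oxidation state +2.
Group 8 minus oxidation state +2 gives a d⁶ configuration for Fe²⁺.
Electron filling gives t₂g⁶ eg⁰.
CFSE(orbital) = 6×(-0.4Δ₀) + 0×(0.6Δ₀) = -2.4Δ₀; with Δ₀ = 328 kJ/mol that is -787 kJ/mol.
High-spin d⁶ would be t₂g⁴ eg² with 1 pair; low-spin has 3, so 2 excess pairs cost +2P = +482 kJ/mol.
Combining: -787 + 482 = -305 kJ/mol.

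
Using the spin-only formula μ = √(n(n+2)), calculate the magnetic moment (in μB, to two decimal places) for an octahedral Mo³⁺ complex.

3.87 μB

Mo³⁺: group 6, so d-count = 6 − 3 = 3.
Configuration: t2g^3 e_g^0 → 3 unpaired electrons.
μ(spin-only) = √[3(3+2)] = √15 ≈ 3.87 μB.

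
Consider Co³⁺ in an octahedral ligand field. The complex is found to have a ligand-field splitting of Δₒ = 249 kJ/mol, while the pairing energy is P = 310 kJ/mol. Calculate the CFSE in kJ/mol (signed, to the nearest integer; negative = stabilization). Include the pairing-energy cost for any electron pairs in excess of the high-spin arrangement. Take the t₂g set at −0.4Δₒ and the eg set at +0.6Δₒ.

Group 9 minus oxidation state +3 gives a d⁶ configuration for Co³⁺.
Since Δₒ = 249 kJ/mol < P = 310 kJ/mol, the complex adopts the high-spin configuration.
Configuration: t₂g⁴ eg².
Orbital CFSE = -0.4Δₒ = -0.4 × 249 = -100 kJ/mol.
High-spin has no excess pairs, so no pairing correction applies.

-100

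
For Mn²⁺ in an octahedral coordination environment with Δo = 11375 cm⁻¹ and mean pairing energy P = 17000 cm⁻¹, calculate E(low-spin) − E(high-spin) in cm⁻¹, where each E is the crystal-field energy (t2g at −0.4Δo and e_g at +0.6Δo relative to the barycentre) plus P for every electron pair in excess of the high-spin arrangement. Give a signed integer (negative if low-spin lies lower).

11250

Mn²⁺: group 7, so d-count = 7 − 2 = 5.
High-spin d⁵ fills as t2g^3 e_g^2 with CFSE 3(−0.4) + 2(+0.6) = 0.0Δo = 0 cm⁻¹.
Low-spin: t2g^5 e_g^0, orbital CFSE = -2.0Δo = -22750 cm⁻¹; plus 2 excess pairs × P = +34000 cm⁻¹; total 11250 cm⁻¹.
Thus E(LS) − E(HS) = 11250 cm⁻¹.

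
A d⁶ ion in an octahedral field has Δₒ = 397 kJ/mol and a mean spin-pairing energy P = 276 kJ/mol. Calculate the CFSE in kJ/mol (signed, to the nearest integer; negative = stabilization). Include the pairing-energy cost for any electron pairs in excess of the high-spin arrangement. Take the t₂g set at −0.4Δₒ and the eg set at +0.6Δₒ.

-401

Δₒ > P, so pairing is preferred: the ground state is low-spin.
Configuration: t₂g⁶ eg⁰.
Orbital CFSE = -2.4Δₒ = -2.4 × 397 = -953 kJ/mol.
Excess pairs vs high-spin: 3 − 1 = 2; pairing cost = +552 kJ/mol.
Net CFSE = -953 + 552 = -401 kJ/mol.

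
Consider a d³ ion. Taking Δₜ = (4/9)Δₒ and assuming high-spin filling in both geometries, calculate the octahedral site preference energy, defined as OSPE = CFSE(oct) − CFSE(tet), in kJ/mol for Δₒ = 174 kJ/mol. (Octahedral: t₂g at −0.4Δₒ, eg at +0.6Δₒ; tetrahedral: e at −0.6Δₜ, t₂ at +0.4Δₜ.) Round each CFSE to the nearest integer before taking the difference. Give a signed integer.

Octahedral high-spin t₂g³ eg⁰: CFSE = -1.2 × 174 = -209 kJ/mol.
Tetrahedral e² t₂¹ gives -0.8Δₜ = -0.8 × (4/9) × 174 = -62 kJ/mol.
OSPE = -209 − (-62) = -147 kJ/mol.

-147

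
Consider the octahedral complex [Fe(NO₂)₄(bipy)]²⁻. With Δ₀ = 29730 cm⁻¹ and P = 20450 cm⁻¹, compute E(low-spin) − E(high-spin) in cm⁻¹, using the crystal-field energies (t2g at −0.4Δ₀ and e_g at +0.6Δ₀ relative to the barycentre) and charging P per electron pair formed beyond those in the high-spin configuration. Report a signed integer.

Ligand charges: 4×(-1) from NO₂⁻ and 1×(+0) from bipy sum to -4; with overall charge -2, Fe is +2.
Fe is in group 8, so Fe²⁺ is d⁶ (8 − 2 = 6).
High-spin d⁶ fills as t2g^4 e_g^2 with CFSE 4(−0.4) + 2(+0.6) = -0.4Δ₀ = -11892 cm⁻¹.
Low-spin t2g^6 e_g^0 gives -2.4Δ₀ = -71352 cm⁻¹, but forming 2 extra pairs costs 2P = 40900 cm⁻¹, so E(LS) = -71352 + 40900 = -30452 cm⁻¹.
E(LS) − E(HS) = -30452 − (-11892) = -18560 cm⁻¹.

-18560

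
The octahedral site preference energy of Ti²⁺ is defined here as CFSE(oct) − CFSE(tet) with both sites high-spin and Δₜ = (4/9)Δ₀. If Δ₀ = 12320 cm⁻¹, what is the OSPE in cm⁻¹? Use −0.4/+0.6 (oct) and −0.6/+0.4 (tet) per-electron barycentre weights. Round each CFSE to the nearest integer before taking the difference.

Ti is in group 4, so Ti²⁺ is d² (4 − 2 = 2).
In an octahedral site d² (HS) is t₂g² eg⁰, giving CFSE(oct) = -0.8Δ₀ = -9856 cm⁻¹.
Tetrahedral e² t₂⁰ gives -1.2Δₜ = -1.2 × (4/9) × 12320 = -6571 cm⁻¹.
OSPE = CFSE(oct) − CFSE(tet) = -9856 − (-6571) = -3285 cm⁻¹.

-3285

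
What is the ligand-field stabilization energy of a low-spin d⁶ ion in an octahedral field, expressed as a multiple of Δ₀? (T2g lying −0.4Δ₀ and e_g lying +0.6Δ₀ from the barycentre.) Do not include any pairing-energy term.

Configuration: t2g^6 e_g^0.
CFSE = 6(-0.4Δ₀) + 0(0.6Δ₀) = -2.4Δ₀ + 0.0Δ₀ = -2.4Δ₀.

-2.4 Δ₀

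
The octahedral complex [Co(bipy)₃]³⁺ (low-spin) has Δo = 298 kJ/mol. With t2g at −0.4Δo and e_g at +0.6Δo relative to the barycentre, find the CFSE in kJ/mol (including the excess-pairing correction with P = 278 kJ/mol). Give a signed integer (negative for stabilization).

bipy is neutral, so the +3 overall charge sits on Co: oxidation state +3.
Co sits in group 9; removing 3 electrons leaves Co³⁺ with 9 − 3 = 6 d electrons.
Electron filling gives t2g^6 e_g^0.
CFSE(orbital) = 6×(-0.4Δo) + 0×(0.6Δo) = -2.4Δo; with Δo = 298 kJ/mol that is -715 kJ/mol.
Pairing penalty: 3 pairs vs 1 in the high-spin reference → 2 extra × P = 556 kJ/mol.
Overall CFSE = -715 + 556 = -159 kJ/mol.

-159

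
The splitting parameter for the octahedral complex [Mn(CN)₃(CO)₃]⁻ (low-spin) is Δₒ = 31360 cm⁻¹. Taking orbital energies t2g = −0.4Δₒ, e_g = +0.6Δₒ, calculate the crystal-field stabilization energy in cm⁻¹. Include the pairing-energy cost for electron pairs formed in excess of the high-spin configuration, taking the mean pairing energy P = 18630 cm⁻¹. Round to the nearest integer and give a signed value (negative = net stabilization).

-25460

Ligand charges: 3×(-1) from CN⁻ and 3×(+0) from CO sum to -3; with overall charge -1, Mn is +2.
Mn sits in group 7; removing 2 electrons leaves Mn²⁺ with 7 − 2 = 5 d electrons.
The d⁵ electrons fill as t2g^5 e_g^0.
Orbital CFSE = 5(-0.4) + 0(0.6) = -2.0Δₒ = -2.0 × 31360 = -62720 cm⁻¹.
High-spin d⁵ would be t2g^3 e_g^2 with 0 pairs; low-spin has 2, so 2 excess pairs cost +2P = +37260 cm⁻¹.
Net CFSE = -62720 + 37260 = -25460 cm⁻¹.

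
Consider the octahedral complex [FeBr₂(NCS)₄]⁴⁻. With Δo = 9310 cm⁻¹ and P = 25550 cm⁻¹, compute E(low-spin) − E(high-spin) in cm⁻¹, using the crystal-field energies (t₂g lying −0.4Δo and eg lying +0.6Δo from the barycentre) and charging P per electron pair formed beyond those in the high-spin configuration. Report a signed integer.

32480

Ligand charges: 2×(-1) from Br⁻ and 4×(-1) from NCS⁻ sum to -6; with overall charge -4, Fe is +2.
Fe²⁺: group 8, so d-count = 8 − 2 = 6.
High-spin d⁶ fills as t₂g⁴ eg² with CFSE 4(−0.4) + 2(+0.6) = -0.4Δo = -3724 cm⁻¹.
Low-spin: t₂g⁶ eg⁰, orbital CFSE = -2.4Δo = -22344 cm⁻¹; plus 2 excess pairs × P = +51100 cm⁻¹; total 28756 cm⁻¹.
The difference is 28756 − (-3724) = 32480 cm⁻¹, so high-spin lies lower.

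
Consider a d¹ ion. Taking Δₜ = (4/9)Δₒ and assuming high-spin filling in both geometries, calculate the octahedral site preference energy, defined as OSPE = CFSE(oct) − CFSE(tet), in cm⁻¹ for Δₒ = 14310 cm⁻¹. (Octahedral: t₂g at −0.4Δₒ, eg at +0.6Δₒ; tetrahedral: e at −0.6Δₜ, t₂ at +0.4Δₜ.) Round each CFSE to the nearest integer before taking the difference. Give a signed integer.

Octahedral high-spin t2g^1 e_g^0: CFSE = -0.4 × 14310 = -5724 cm⁻¹.
Tetrahedral e^1 t2^0 gives -0.6Δₜ = -0.6 × (4/9) × 14310 = -3816 cm⁻¹.
OSPE = CFSE(oct) − CFSE(tet) = -5724 − (-3816) = -1908 cm⁻¹.

-1908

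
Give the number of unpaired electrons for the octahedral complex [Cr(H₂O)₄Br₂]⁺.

Ligand charges: 4×(+0) from H₂O and 2×(-1) from Br⁻ sum to -2; with overall charge +1, Cr is +3.
Cr sits in group 6; removing 3 electrons leaves Cr³⁺ with 6 − 3 = 3 d electrons.
Configuration: t2g^3 e_g^0, giving 3 unpaired electrons.

3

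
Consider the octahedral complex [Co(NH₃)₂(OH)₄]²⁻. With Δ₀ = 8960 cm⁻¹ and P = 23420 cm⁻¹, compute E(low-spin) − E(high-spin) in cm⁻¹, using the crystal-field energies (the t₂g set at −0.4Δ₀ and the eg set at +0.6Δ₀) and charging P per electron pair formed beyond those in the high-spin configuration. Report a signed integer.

Ligand charges: 2×(+0) from NH₃ and 4×(-1) from OH⁻ sum to -4; with overall charge -2, Co is +2.
Co²⁺: group 9, so d-count = 9 − 2 = 7.
High-spin: t₂g⁵ eg², CFSE = -0.8Δ₀ = -7168 cm⁻¹.
For low-spin the configuration is t₂g⁶ eg¹: orbital energy -1.8 × 8960 = -16128 cm⁻¹, and 1 additional pair relative to high-spin adds 23420 cm⁻¹, giving 7292 cm⁻¹.
Thus E(LS) − E(HS) = 14460 cm⁻¹.

14460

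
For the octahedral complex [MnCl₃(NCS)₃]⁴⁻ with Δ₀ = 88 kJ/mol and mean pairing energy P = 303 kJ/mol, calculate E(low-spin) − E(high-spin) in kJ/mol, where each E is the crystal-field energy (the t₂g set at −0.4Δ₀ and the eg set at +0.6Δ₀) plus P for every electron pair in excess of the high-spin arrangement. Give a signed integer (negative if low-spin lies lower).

430

Ligand charges: 3×(-1) from Cl⁻ and 3×(-1) from NCS⁻ sum to -6; with overall charge -4, Mn is +2.
Mn is in group 7, so Mn²⁺ is d⁵ (7 − 2 = 5).
In the high-spin limit (t₂g³ eg²) the orbital term is 0.0Δ₀ = 0 kJ/mol, with no excess pairing.
Low-spin: t₂g⁵ eg⁰, orbital CFSE = -2.0Δ₀ = -176 kJ/mol; plus 2 excess pairs × P = +606 kJ/mol; total 430 kJ/mol.
E(LS) − E(HS) = 430 − (0) = 430 kJ/mol.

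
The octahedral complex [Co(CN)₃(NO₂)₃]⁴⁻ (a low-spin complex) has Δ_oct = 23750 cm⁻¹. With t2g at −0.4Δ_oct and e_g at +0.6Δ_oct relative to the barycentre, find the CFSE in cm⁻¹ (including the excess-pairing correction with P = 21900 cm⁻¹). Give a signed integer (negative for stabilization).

Ligand charges: 3×(-1) from CN⁻ and 3×(-1) from NO₂⁻ sum to -6; with overall charge -4, Co is +2.
Co is in group 9, so Co²⁺ is d⁷ (9 − 2 = 7).
Configuration: t2g^6 e_g^1.
Orbital CFSE = 6(-0.4) + 1(0.6) = -1.8Δ_oct = -1.8 × 23750 = -42750 cm⁻¹.
High-spin d⁷ would be t2g^5 e_g^2 with 2 pairs; low-spin has 3, so 1 excess pair costs +1P = +21900 cm⁻¹.
Combining: -42750 + 21900 = -20850 cm⁻¹.

-20850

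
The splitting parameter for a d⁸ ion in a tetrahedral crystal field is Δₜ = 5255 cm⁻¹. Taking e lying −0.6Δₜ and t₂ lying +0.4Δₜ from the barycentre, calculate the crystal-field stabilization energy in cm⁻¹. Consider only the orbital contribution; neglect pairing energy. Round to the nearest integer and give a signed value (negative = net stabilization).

Tetrahedral splitting is small, so the complex is high-spin.
The d⁸ electrons fill as e⁴ t₂⁴.
CFSE(orbital) = 4×(-0.6Δₜ) + 4×(0.4Δₜ) = -0.8Δₜ; with Δₜ = 5255 cm⁻¹ that is -4204 cm⁻¹.

-4204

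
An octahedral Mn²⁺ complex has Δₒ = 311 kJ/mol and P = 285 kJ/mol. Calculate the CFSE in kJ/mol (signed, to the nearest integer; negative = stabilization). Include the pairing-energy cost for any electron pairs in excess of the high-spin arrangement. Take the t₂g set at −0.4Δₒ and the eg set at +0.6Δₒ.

Group 7 minus oxidation state +2 gives a d⁵ configuration for Mn²⁺.
With Δₒ > P the complex is low-spin.
Configuration: t₂g⁵ eg⁰.
Orbital CFSE = -2.0Δₒ = -2.0 × 311 = -622 kJ/mol.
Excess pairs vs high-spin: 2 − 0 = 2; pairing cost = +570 kJ/mol.
Net CFSE = -622 + 570 = -52 kJ/mol.

-52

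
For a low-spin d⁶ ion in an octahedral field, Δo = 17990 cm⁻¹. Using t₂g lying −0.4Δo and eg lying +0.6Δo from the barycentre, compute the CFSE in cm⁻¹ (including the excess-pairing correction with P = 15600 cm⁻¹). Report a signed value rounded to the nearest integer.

The d⁶ electrons fill as t₂g⁶ eg⁰.
Orbital CFSE = 6(-0.4) + 0(0.6) = -2.4Δo = -2.4 × 17990 = -43176 cm⁻¹.
Relative to high-spin t₂g⁴ eg² (1 paired), the low-spin configuration has 2 additional pairs, contributing +2 × 15600 = +31200 cm⁻¹.
Overall CFSE = -43176 + 31200 = -11976 cm⁻¹.

-11976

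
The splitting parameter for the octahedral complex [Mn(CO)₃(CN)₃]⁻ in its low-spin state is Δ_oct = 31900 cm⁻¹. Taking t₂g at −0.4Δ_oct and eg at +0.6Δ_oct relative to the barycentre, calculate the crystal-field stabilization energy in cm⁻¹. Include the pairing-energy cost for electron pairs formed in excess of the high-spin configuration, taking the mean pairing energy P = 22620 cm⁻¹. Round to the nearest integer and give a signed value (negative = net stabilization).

-18560

Ligand charges: 3×(+0) from CO and 3×(-1) from CN⁻ sum to -3; with overall charge -1, Mn is +2.
Mn is in group 7, so Mn²⁺ is d⁵ (7 − 2 = 5).
Configuration: t₂g⁵ eg⁰.
CFSE(orbital) = 5×(-0.4Δ_oct) + 0×(0.6Δ_oct) = -2.0Δ_oct; with Δ_oct = 31900 cm⁻¹ that is -63800 cm⁻¹.
High-spin d⁵ would be t₂g³ eg² with 0 pairs; low-spin has 2, so 2 excess pairs cost +2P = +45240 cm⁻¹.
Combining: -63800 + 45240 = -18560 cm⁻¹.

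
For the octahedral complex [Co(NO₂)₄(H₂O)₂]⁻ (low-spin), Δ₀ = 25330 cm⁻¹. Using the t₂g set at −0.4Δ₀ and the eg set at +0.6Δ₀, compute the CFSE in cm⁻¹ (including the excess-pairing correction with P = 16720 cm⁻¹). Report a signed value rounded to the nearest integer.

-27352

Ligand charges: 4×(-1) from NO₂⁻ and 2×(+0) from H₂O sum to -4; with overall charge -1, Co is +3.
Co³⁺: group 9, so d-count = 9 − 3 = 6.
Electron filling gives t₂g⁶ eg⁰.
Orbital CFSE = 6(-0.4) + 0(0.6) = -2.4Δ₀ = -2.4 × 25330 = -60792 cm⁻¹.
High-spin d⁶ would be t₂g⁴ eg² with 1 pair; low-spin has 3, so 2 excess pairs cost +2P = +33440 cm⁻¹.
Net CFSE = -60792 + 33440 = -27352 cm⁻¹.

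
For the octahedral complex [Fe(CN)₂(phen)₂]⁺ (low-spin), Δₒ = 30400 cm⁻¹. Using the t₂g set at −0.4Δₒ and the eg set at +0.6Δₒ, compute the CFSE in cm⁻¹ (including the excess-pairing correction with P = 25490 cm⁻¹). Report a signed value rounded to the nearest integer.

-9820

Ligand charges: 2×(-1) from CN⁻ and 2×(+0) from phen sum to -2; with overall charge +1, Fe is +3.
Fe is in group 8, so Fe³⁺ is d⁵ (8 − 3 = 5).
Configuration: t₂g⁵ eg⁰.
CFSE(orbital) = 5×(-0.4Δₒ) + 0×(0.6Δₒ) = -2.0Δₒ; with Δₒ = 30400 cm⁻¹ that is -60800 cm⁻¹.
Relative to high-spin t₂g³ eg² (0 paired), the low-spin configuration has 2 additional pairs, contributing +2 × 25490 = +50980 cm⁻¹.
Combining: -60800 + 50980 = -9820 cm⁻¹.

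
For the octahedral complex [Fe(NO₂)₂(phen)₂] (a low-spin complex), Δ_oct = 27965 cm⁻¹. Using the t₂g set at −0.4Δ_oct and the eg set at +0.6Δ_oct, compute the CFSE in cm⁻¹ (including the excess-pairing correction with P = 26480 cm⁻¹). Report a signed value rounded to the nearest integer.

-14156

Ligand charges: 2×(-1) from NO₂⁻ and 2×(+0) from phen sum to -2; with overall charge +0, Fe is +2.
Group 8 minus oxidation state +2 gives a d⁶ configuration for Fe²⁺.
The d⁶ electrons fill as t₂g⁶ eg⁰.
Orbital CFSE = 6(-0.4) + 0(0.6) = -2.4Δ_oct = -2.4 × 27965 = -67116 cm⁻¹.
High-spin d⁶ would be t₂g⁴ eg² with 1 pair; low-spin has 3, so 2 excess pairs cost +2P = +52960 cm⁻¹.
Net CFSE = -67116 + 52960 = -14156 cm⁻¹.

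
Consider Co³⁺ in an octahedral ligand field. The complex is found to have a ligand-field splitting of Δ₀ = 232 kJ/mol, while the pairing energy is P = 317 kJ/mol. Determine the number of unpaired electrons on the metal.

4

Co sits in group 9; removing 3 electrons leaves Co³⁺ with 9 − 3 = 6 d electrons.
Here Δ₀ < P (232 < 317), so the high-spin state is favoured.
Filling d⁶ accordingly: t₂g⁴ eg².
Unpaired electrons: 4.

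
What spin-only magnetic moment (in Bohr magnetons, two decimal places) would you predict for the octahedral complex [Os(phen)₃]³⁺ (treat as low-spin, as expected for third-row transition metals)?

1.73 Bohr magnetons

phen is neutral, so the +3 overall charge sits on Os: oxidation state +3.
Os³⁺: group 8, so d-count = 8 − 3 = 5.
Configuration: t₂g⁵ eg⁰ → 1 unpaired electron.
μ(spin-only) = √[1(1+2)] = √3 ≈ 1.73 Bohr magnetons.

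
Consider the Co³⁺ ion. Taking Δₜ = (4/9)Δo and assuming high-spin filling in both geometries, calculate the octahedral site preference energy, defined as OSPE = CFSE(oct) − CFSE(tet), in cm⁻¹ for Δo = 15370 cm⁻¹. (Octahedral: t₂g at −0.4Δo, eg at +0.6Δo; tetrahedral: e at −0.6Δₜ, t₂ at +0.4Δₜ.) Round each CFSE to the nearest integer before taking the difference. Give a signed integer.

Co is in group 9, so Co³⁺ is d⁶ (9 − 3 = 6).
Octahedral (high-spin): t₂g⁴ eg², CFSE = 4(−0.4) + 2(+0.6) = -0.4Δo = -0.4 × 15370 = -6148 cm⁻¹.
Tetrahedral: e³ t₂³, CFSE = 3(−0.6) + 3(+0.4) = -0.6Δₜ = -0.6 × (4/9) × 15370 = -4099 cm⁻¹.
Subtracting, OSPE = -6148 − (-4099) = -2049 cm⁻¹.

-2049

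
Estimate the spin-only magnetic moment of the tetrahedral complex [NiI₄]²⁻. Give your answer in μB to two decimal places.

2.83 μB

Each I⁻ contributes -1; 4 × (-1) = -4. With overall charge -2, Ni is in the +2 oxidation state.
Group 10 minus oxidation state +2 gives a d⁸ configuration for Ni²⁺.
With tetrahedral geometry the complex is necessarily high-spin.
Configuration: e⁴ t₂⁴ → 2 unpaired electrons.
μ(spin-only) = √[2(2+2)] = √8 ≈ 2.83 μB.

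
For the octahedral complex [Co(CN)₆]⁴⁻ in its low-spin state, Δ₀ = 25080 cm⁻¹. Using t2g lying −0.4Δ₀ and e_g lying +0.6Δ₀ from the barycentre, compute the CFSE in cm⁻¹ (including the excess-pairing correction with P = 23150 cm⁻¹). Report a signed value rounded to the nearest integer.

-21994

Each CN⁻ contributes -1; 6 × (-1) = -6. With overall charge -4, Co is in the +2 oxidation state.
Co²⁺: group 9, so d-count = 9 − 2 = 7.
Configuration: t2g^6 e_g^1.
The orbital stabilization is -1.8Δ₀ = -1.8 × 25080 = -45144 cm⁻¹.
Relative to high-spin t2g^5 e_g^2 (2 paired), the low-spin configuration has 1 additional pair, contributing +1 × 23150 = +23150 cm⁻¹.
Combining: -45144 + 23150 = -21994 cm⁻¹.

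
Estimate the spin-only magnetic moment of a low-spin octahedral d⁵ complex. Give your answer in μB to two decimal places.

1.73 μB

Configuration: t₂g⁵ eg⁰ → 1 unpaired electron.
μ(spin-only) = √[1(1+2)] = √3 ≈ 1.73 μB.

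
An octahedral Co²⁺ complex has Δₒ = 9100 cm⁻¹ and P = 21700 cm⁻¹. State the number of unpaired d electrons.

Group 9 minus oxidation state +2 gives a d⁷ configuration for Co²⁺.
Δₒ < P, so pairing is avoided: the ground state is high-spin.
Configuration: t2g^5 e_g^2.
Unpaired electrons: 3.

3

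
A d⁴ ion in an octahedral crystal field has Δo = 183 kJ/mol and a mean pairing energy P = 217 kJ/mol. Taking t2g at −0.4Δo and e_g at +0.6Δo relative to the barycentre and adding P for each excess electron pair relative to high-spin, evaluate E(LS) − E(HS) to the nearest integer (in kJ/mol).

In the high-spin limit (t2g^3 e_g^1) the orbital term is -0.6Δo = -110 kJ/mol, with no excess pairing.
Low-spin t2g^4 e_g^0 gives -1.6Δo = -293 kJ/mol, but forming 1 extra pair costs 1P = 217 kJ/mol, so E(LS) = -293 + 217 = -76 kJ/mol.
E(LS) − E(HS) = -76 − (-110) = 34 kJ/mol.

34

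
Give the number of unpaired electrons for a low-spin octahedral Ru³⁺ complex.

Group 8 minus oxidation state +3 gives a d⁵ configuration for Ru³⁺.
Configuration: t2g^5 e_g^0, giving 1 unpaired electron.

1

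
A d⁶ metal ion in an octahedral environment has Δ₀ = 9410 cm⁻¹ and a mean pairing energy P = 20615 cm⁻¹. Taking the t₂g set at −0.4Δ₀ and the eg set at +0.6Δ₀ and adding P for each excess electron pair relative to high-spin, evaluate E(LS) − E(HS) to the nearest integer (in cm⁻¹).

High-spin d⁶ fills as t₂g⁴ eg² with CFSE 4(−0.4) + 2(+0.6) = -0.4Δ₀ = -3764 cm⁻¹.
Low-spin t₂g⁶ eg⁰ gives -2.4Δ₀ = -22584 cm⁻¹, but forming 2 extra pairs costs 2P = 41230 cm⁻¹, so E(LS) = -22584 + 41230 = 18646 cm⁻¹.
Thus E(LS) − E(HS) = 22410 cm⁻¹.

22410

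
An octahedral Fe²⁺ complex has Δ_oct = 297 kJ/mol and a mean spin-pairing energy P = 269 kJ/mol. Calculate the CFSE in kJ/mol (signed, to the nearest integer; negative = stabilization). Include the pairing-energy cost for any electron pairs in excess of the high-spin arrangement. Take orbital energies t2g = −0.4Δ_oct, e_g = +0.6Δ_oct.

-175

Fe sits in group 8; removing 2 electrons leaves Fe²⁺ with 8 − 2 = 6 d electrons.
Since Δ_oct = 297 kJ/mol > P = 269 kJ/mol, the complex adopts the low-spin configuration.
That gives t2g^6 e_g^0.
Orbital CFSE = -2.4Δ_oct = -2.4 × 297 = -713 kJ/mol.
Excess pairs vs high-spin: 3 − 1 = 2; pairing cost = +538 kJ/mol.
Net CFSE = -713 + 538 = -175 kJ/mol.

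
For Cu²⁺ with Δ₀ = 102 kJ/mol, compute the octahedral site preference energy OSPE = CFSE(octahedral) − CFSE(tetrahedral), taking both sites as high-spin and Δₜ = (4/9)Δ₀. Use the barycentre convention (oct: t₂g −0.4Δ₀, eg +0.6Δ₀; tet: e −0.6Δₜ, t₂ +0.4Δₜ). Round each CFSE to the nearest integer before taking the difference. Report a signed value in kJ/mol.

Group 11 minus oxidation state +2 gives a d⁹ configuration for Cu²⁺.
In an octahedral site d⁹ (HS) is t2g^6 e_g^3, giving CFSE(oct) = -0.6Δ₀ = -61 kJ/mol.
Tetrahedral: e^4 t2^5, CFSE = 4(−0.6) + 5(+0.4) = -0.4Δₜ = -0.4 × (4/9) × 102 = -18 kJ/mol.
OSPE = CFSE(oct) − CFSE(tet) = -61 − (-18) = -43 kJ/mol.

-43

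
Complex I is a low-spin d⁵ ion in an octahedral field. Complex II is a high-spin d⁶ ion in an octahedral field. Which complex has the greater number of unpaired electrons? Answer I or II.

II

I: t₂g⁵ eg⁰ → 1 unpaired.
II: t2g^4 e_g^2 → 4 unpaired.
So II has more unpaired electrons.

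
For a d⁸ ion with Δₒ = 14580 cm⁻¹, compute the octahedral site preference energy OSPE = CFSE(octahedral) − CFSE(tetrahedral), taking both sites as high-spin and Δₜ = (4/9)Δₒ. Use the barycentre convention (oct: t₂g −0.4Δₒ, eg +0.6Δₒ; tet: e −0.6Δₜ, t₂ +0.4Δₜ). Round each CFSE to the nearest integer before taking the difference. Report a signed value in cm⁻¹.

In an octahedral site d⁸ (HS) is t2g^6 e_g^2, giving CFSE(oct) = -1.2Δₒ = -17496 cm⁻¹.
Tetrahedral e^4 t2^4 gives -0.8Δₜ = -0.8 × (4/9) × 14580 = -5184 cm⁻¹.
OSPE = -17496 − (-5184) = -12312 cm⁻¹.

-12312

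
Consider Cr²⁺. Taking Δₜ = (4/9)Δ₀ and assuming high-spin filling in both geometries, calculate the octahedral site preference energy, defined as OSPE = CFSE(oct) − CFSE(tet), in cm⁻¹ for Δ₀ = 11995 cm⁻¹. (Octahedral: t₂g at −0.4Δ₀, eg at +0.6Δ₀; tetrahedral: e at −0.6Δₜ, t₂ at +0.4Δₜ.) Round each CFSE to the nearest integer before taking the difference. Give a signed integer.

-5065

Group 6 minus oxidation state +2 gives a d⁴ configuration for Cr²⁺.
Octahedral high-spin t2g^3 e_g^1: CFSE = -0.6 × 11995 = -7197 cm⁻¹.
In a tetrahedral site the filling is e^2 t2^2: CFSE(tet) = -0.4Δₜ = -0.4 × (4/9)(11995) = -2132 cm⁻¹.
OSPE = -7197 − (-2132) = -5065 cm⁻¹.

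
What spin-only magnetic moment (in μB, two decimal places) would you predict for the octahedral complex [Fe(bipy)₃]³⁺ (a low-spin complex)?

bipy is neutral, so the +3 overall charge sits on Fe: oxidation state +3.
Fe sits in group 8; removing 3 electrons leaves Fe³⁺ with 8 − 3 = 5 d electrons.
Configuration: t₂g⁵ eg⁰ → 1 unpaired electron.
μ(spin-only) = √[1(1+2)] = √3 ≈ 1.73 μB.

1.73 μB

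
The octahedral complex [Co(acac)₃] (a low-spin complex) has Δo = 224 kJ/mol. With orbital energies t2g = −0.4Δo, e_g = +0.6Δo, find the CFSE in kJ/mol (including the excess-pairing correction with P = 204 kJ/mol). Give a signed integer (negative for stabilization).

Each acac⁻ contributes -1; 3 × (-1) = -3. With overall charge +0, Co is in the +3 oxidation state.
Group 9 minus oxidation state +3 gives a d⁶ configuration for Co³⁺.
Electron filling gives t2g^6 e_g^0.
Orbital CFSE = 6(-0.4) + 0(0.6) = -2.4Δo = -2.4 × 224 = -538 kJ/mol.
High-spin d⁶ would be t2g^4 e_g^2 with 1 pair; low-spin has 3, so 2 excess pairs cost +2P = +408 kJ/mol.
Net CFSE = -538 + 408 = -130 kJ/mol.

-130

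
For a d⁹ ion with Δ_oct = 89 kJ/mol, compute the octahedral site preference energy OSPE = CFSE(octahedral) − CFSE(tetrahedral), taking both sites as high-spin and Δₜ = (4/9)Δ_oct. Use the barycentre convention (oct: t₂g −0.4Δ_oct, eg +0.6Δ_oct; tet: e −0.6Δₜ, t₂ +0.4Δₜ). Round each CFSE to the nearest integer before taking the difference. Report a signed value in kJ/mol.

-37

Octahedral (high-spin): t₂g⁶ eg³, CFSE = 6(−0.4) + 3(+0.6) = -0.6Δ_oct = -0.6 × 89 = -53 kJ/mol.
Tetrahedral e⁴ t₂⁵ gives -0.4Δₜ = -0.4 × (4/9) × 89 = -16 kJ/mol.
Subtracting, OSPE = -53 − (-16) = -37 kJ/mol.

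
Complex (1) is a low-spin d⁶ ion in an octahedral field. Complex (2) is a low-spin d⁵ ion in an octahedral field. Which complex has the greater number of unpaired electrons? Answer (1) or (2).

(1): t2g^6 e_g^0 → 0 unpaired.
(2): t2g^5 e_g^0 → 1 unpaired.
So (2) has more unpaired electrons.

(2)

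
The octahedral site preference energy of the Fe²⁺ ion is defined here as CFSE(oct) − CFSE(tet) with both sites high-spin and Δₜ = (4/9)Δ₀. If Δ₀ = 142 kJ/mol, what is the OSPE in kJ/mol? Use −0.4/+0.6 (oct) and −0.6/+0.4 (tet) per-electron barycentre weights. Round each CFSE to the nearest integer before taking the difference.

-19

Fe²⁺: group 8, so d-count = 8 − 2 = 6.
Octahedral high-spin t₂g⁴ eg²: CFSE = -0.4 × 142 = -57 kJ/mol.
In a tetrahedral site the filling is e³ t₂³: CFSE(tet) = -0.6Δₜ = -0.6 × (4/9)(142) = -38 kJ/mol.
OSPE = -57 − (-38) = -19 kJ/mol.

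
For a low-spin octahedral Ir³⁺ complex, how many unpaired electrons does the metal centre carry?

Ir is in group 9, so Ir³⁺ is d⁶ (9 − 3 = 6).
Configuration: t2g^6 e_g^0, giving 0 unpaired electrons.

0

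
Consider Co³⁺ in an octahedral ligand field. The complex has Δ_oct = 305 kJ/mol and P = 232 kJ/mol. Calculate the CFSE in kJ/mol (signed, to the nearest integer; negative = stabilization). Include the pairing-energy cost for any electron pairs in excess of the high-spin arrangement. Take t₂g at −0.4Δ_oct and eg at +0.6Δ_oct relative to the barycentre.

-268

Co sits in group 9; removing 3 electrons leaves Co³⁺ with 9 − 3 = 6 d electrons.
Δ_oct > P, so pairing is preferred: the ground state is low-spin.
Filling d⁶ accordingly: t₂g⁶ eg⁰.
Orbital CFSE = -2.4Δ_oct = -2.4 × 305 = -732 kJ/mol.
Excess pairs vs high-spin: 3 − 1 = 2; pairing cost = +464 kJ/mol.
Net CFSE = -732 + 464 = -268 kJ/mol.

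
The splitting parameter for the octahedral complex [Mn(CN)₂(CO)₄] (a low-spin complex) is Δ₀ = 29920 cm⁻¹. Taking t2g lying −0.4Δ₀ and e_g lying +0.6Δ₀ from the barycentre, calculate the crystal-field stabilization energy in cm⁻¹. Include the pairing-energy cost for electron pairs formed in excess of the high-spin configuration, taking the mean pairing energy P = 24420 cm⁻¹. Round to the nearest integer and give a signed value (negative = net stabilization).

Ligand charges: 2×(-1) from CN⁻ and 4×(+0) from CO sum to -2; with overall charge +0, Mn is +2.
Mn sits in group 7; removing 2 electrons leaves Mn²⁺ with 7 − 2 = 5 d electrons.
Electron filling gives t2g^5 e_g^0.
Orbital CFSE = 5(-0.4) + 0(0.6) = -2.0Δ₀ = -2.0 × 29920 = -59840 cm⁻¹.
Pairing penalty: 2 pairs vs 0 in the high-spin reference → 2 extra × P = 48840 cm⁻¹.
Combining: -59840 + 48840 = -11000 cm⁻¹.

-11000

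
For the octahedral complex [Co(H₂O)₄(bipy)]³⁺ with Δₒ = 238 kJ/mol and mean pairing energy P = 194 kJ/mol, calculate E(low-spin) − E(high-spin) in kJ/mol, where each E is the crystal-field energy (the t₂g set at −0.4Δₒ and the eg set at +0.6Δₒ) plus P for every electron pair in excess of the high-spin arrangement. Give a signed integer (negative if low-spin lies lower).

-88

Ligand charges: 4×(+0) from H₂O and 1×(+0) from bipy sum to +0; with overall charge +3, Co is +3.
Co is in group 9, so Co³⁺ is d⁶ (9 − 3 = 6).
High-spin: t₂g⁴ eg², CFSE = -0.4Δₒ = -95 kJ/mol.
For low-spin the configuration is t₂g⁶ eg⁰: orbital energy -2.4 × 238 = -571 kJ/mol, and 2 additional pairs relative to high-spin add 388 kJ/mol, giving -183 kJ/mol.
E(LS) − E(HS) = -183 − (-95) = -88 kJ/mol.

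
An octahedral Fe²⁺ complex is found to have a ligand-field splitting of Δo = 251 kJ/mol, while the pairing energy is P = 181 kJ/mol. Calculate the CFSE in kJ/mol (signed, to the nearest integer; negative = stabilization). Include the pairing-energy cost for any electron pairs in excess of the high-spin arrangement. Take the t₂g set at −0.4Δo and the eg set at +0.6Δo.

-240

Fe sits in group 8; removing 2 electrons leaves Fe²⁺ with 8 − 2 = 6 d electrons.
Since Δo = 251 kJ/mol > P = 181 kJ/mol, the complex adopts the low-spin configuration.
That gives t₂g⁶ eg⁰.
Orbital CFSE = -2.4Δo = -2.4 × 251 = -602 kJ/mol.
Excess pairs vs high-spin: 3 − 1 = 2; pairing cost = +362 kJ/mol.
Net CFSE = -602 + 362 = -240 kJ/mol.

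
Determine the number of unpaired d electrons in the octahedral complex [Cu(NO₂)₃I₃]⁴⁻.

1

Ligand charges: 3×(-1) from NO₂⁻ and 3×(-1) from I⁻ sum to -6; with overall charge -4, Cu is +2.
Cu is in group 11, so Cu²⁺ is d⁹ (11 − 2 = 9).
Configuration: t₂g⁶ eg³, giving 1 unpaired electron.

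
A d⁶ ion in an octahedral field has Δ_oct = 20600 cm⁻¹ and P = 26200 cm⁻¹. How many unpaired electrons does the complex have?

4

Δ_oct < P, so pairing is avoided: the ground state is high-spin.
That gives t2g^4 e_g^2.
Unpaired electrons: 4.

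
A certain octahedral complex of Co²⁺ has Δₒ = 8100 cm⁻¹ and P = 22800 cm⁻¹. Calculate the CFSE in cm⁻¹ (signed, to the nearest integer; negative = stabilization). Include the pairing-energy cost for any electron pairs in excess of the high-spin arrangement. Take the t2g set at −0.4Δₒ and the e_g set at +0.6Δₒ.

Co²⁺: group 9, so d-count = 9 − 2 = 7.
Δₒ < P, so pairing is avoided: the ground state is high-spin.
Configuration: t2g^5 e_g^2.
Orbital CFSE = -0.8Δₒ = -0.8 × 8100 = -6480 cm⁻¹.
High-spin has no excess pairs, so no pairing correction applies.

-6480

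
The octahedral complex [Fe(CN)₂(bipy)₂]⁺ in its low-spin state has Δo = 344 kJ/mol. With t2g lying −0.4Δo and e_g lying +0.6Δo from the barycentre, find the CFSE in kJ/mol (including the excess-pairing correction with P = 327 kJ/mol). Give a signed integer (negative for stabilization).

-34

Ligand charges: 2×(-1) from CN⁻ and 2×(+0) from bipy sum to -2; with overall charge +1, Fe is +3.
Fe³⁺: group 8, so d-count = 8 − 3 = 5.
The d⁵ electrons fill as t2g^5 e_g^0.
CFSE(orbital) = 5×(-0.4Δo) + 0×(0.6Δo) = -2.0Δo; with Δo = 344 kJ/mol that is -688 kJ/mol.
High-spin d⁵ would be t2g^3 e_g^2 with 0 pairs; low-spin has 2, so 2 excess pairs cost +2P = +654 kJ/mol.
Overall CFSE = -688 + 654 = -34 kJ/mol.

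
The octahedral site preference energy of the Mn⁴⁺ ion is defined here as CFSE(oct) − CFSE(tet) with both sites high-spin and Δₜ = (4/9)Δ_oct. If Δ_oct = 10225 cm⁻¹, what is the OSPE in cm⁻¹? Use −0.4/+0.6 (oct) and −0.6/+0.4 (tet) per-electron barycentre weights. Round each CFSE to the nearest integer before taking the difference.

-8634

Group 7 minus oxidation state +4 gives a d³ configuration for Mn⁴⁺.
In an octahedral site d³ (HS) is t₂g³ eg⁰, giving CFSE(oct) = -1.2Δ_oct = -12270 cm⁻¹.
Tetrahedral: e² t₂¹, CFSE = 2(−0.6) + 1(+0.4) = -0.8Δₜ = -0.8 × (4/9) × 10225 = -3636 cm⁻¹.
Subtracting, OSPE = -12270 − (-3636) = -8634 cm⁻¹.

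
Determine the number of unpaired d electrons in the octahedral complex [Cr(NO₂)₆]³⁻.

Each NO₂⁻ contributes -1; 6 × (-1) = -6. With overall charge -3, Cr is in the +3 oxidation state.
Group 6 minus oxidation state +3 gives a d³ configuration for Cr³⁺.
For octahedral d³ the high- and low-spin configurations coincide.
Configuration: t₂g³ eg⁰, giving 3 unpaired electrons.

3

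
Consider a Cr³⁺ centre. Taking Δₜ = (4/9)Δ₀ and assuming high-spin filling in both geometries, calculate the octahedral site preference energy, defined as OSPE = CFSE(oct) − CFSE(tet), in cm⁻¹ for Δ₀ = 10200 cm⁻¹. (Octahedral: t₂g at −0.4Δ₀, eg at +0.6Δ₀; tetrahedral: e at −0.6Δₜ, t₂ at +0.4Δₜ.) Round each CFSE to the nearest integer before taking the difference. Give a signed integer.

Cr³⁺: group 6, so d-count = 6 − 3 = 3.
Octahedral high-spin t₂g³ eg⁰: CFSE = -1.2 × 10200 = -12240 cm⁻¹.
In a tetrahedral site the filling is e² t₂¹: CFSE(tet) = -0.8Δₜ = -0.8 × (4/9)(10200) = -3627 cm⁻¹.
Subtracting, OSPE = -12240 − (-3627) = -8613 cm⁻¹.

-8613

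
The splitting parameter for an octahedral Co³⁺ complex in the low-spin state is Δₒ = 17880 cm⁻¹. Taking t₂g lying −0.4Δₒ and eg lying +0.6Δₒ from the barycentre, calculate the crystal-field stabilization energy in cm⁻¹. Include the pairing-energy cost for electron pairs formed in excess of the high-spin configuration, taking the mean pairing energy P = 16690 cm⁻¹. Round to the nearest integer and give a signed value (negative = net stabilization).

-9532

Co sits in group 9; removing 3 electrons leaves Co³⁺ with 9 − 3 = 6 d electrons.
The d⁶ electrons fill as t₂g⁶ eg⁰.
The orbital stabilization is -2.4Δₒ = -2.4 × 17880 = -42912 cm⁻¹.
Pairing penalty: 3 pairs vs 1 in the high-spin reference → 2 extra × P = 33380 cm⁻¹.
Net CFSE = -42912 + 33380 = -9532 cm⁻¹.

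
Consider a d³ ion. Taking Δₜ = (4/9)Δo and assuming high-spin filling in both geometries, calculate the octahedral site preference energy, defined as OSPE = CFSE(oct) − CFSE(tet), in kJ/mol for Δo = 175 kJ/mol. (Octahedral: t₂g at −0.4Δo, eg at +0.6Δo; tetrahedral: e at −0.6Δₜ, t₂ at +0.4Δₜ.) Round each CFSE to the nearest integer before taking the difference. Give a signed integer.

-148

Octahedral high-spin t2g^3 e_g^0: CFSE = -1.2 × 175 = -210 kJ/mol.
In a tetrahedral site the filling is e^2 t2^1: CFSE(tet) = -0.8Δₜ = -0.8 × (4/9)(175) = -62 kJ/mol.
OSPE = CFSE(oct) − CFSE(tet) = -210 − (-62) = -148 kJ/mol.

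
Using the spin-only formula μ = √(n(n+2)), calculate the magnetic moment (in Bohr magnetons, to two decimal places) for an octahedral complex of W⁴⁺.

Group 6 minus oxidation state +4 gives a d² configuration for W⁴⁺.
Configuration: t₂g² eg⁰ → 2 unpaired electrons.
μ(spin-only) = √[2(2+2)] = √8 ≈ 2.83 Bohr magnetons.

2.83 Bohr magnetons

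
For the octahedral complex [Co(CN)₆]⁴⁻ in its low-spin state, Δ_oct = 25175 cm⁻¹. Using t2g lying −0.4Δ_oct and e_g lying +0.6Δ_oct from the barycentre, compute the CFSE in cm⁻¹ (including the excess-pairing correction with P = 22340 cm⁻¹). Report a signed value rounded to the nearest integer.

Each CN⁻ contributes -1; 6 × (-1) = -6. With overall charge -4, Co is in the +2 oxidation state.
Group 9 minus oxidation state +2 gives a d⁷ configuration for Co²⁺.
Configuration: t2g^6 e_g^1.
CFSE(orbital) = 6×(-0.4Δ_oct) + 1×(0.6Δ_oct) = -1.8Δ_oct; with Δ_oct = 25175 cm⁻¹ that is -45315 cm⁻¹.
Pairing penalty: 3 pairs vs 2 in the high-spin reference → 1 extra × P = 22340 cm⁻¹.
Overall CFSE = -45315 + 22340 = -22975 cm⁻¹.

-22975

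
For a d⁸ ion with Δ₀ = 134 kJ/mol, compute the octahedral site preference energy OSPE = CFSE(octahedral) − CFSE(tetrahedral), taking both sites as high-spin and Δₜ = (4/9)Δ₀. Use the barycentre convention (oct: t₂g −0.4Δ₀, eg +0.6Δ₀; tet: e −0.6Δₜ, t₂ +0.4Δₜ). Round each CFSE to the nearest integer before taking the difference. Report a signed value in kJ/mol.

-113

Octahedral (high-spin): t₂g⁶ eg², CFSE = 6(−0.4) + 2(+0.6) = -1.2Δ₀ = -1.2 × 134 = -161 kJ/mol.
In a tetrahedral site the filling is e⁴ t₂⁴: CFSE(tet) = -0.8Δₜ = -0.8 × (4/9)(134) = -48 kJ/mol.
OSPE = CFSE(oct) − CFSE(tet) = -161 − (-48) = -113 kJ/mol.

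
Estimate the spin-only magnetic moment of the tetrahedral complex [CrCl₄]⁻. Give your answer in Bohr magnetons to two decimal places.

Each Cl⁻ contributes -1; 4 × (-1) = -4. With overall charge -1, Cr is in the +3 oxidation state.
Cr sits in group 6; removing 3 electrons leaves Cr³⁺ with 6 − 3 = 3 d electrons.
Tetrahedral fields are weak (Δₜ ≈ 4/9 Δₒ), so electrons fill high-spin.
Configuration: e^2 t2^1 → 3 unpaired electrons.
μ(spin-only) = √[3(3+2)] = √15 ≈ 3.87 Bohr magnetons.

3.87 Bohr magnetons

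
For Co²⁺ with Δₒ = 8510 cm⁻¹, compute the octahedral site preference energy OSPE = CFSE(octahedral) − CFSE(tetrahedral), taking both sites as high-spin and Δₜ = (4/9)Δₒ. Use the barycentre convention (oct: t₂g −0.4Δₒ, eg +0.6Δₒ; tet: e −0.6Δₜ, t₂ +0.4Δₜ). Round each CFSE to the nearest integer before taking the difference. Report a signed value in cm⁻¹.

Co sits in group 9; removing 2 electrons leaves Co²⁺ with 9 − 2 = 7 d electrons.
In an octahedral site d⁷ (HS) is t2g^5 e_g^2, giving CFSE(oct) = -0.8Δₒ = -6808 cm⁻¹.
Tetrahedral e^4 t2^3 gives -1.2Δₜ = -1.2 × (4/9) × 8510 = -4539 cm⁻¹.
OSPE = CFSE(oct) − CFSE(tet) = -6808 − (-4539) = -2269 cm⁻¹.

-2269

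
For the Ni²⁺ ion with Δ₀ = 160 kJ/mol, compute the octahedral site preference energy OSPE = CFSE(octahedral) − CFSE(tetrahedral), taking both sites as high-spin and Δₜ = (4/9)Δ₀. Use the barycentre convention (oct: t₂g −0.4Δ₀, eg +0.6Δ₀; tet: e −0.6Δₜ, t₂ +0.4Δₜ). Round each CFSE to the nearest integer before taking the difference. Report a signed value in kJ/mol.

-135

Ni sits in group 10; removing 2 electrons leaves Ni²⁺ with 10 − 2 = 8 d electrons.
In an octahedral site d⁸ (HS) is t2g^6 e_g^2, giving CFSE(oct) = -1.2Δ₀ = -192 kJ/mol.
Tetrahedral: e^4 t2^4, CFSE = 4(−0.6) + 4(+0.4) = -0.8Δₜ = -0.8 × (4/9) × 160 = -57 kJ/mol.
Subtracting, OSPE = -192 − (-57) = -135 kJ/mol.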